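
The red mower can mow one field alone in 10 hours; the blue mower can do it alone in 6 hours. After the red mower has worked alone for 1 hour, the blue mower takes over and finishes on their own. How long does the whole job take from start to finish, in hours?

In 1 hour the red mower does 1/10 of the job, leaving 9/10.
The blue mower works at 1/6 per hour, so finishing takes 9/10 ÷ 1/6 = 27/5 hours.
Total time = 1 + 27/5 = 32/5 hours.

32/5 hours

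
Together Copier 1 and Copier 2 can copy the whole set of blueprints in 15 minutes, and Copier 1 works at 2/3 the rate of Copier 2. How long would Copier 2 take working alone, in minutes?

Let Copier 2's rate be r; then Copier 1's rate is (2/3)r, so together (2/3 + 1)r = (5/3)r = 1/15.
Thus r = 1/25 per minute.
Copier 2 alone: 25 minutes; Copier 1 alone: 75/2 minutes.

25 minutes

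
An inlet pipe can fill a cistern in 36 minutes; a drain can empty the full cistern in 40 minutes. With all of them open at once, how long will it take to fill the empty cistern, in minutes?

360 minutes

Net rate = 1/36 − 1/40 = (10 − 9)/360 = 1/360 per minute.
Filling time = 1 ÷ (1/360) = 360 minutes.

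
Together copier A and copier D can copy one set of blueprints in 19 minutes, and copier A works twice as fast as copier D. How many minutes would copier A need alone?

57/2 minutes

Let copier D's rate be r; then copier A's rate is 2r, so together (2 + 1)r = 3r = 1/19.
Thus r = 1/57 per minute.
Copier D alone: 57 minutes; copier A alone: 57/2 minutes.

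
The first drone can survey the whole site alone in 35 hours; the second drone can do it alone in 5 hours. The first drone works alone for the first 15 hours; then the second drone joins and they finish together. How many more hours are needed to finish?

In 15 hours the first drone does 15/35 = 3/7 of the job, leaving 4/7.
The first drone and the second drone together work at 8/35 per hour, so finishing takes 4/7 ÷ 8/35 = 5/2 hours.

5/2 hours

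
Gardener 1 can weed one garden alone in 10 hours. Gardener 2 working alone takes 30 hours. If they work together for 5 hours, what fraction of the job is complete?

2/3

Combined rate: 1/10 + 1/30 = (3 + 1)/30 = 4/30 = 2/15 per hour.
In 5 hours they complete 5·2/15 = 2/3 of the job.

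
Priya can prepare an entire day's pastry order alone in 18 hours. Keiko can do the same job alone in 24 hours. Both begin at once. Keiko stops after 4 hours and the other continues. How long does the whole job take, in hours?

In the first 4 hours the combined rate is 7/72, so 7/18 of the job is done, leaving 11/18.
After Keiko leaves the rate is 1/18 per hour; the remaining 11/18 takes 11 hours.
Total = 4 + 11 = 15 hours.

15 hours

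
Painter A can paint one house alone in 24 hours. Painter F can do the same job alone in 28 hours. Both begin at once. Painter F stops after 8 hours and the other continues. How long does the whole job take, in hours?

120/7 hours

In the first 8 hours the combined rate is 13/168, so 13/21 of the job is done, leaving 8/21.
After painter F leaves the rate is 1/24 per hour; the remaining 8/21 takes 64/7 hours.
Total = 8 + 64/7 = 120/7 hours.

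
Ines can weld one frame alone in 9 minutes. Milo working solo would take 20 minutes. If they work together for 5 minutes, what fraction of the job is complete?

29/36

Combined rate: 1/9 + 1/20 = (20 + 9)/180 = 29/180 per minute.
In 5 minutes they complete 5·29/180 = 29/36 of the job.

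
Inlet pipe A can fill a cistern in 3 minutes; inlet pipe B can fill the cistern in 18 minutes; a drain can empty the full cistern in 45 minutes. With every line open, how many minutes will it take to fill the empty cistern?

30/11 minutes

Net rate = 1/3 + 1/18 − 1/45 = (30 + 5 − 2)/90 = 33/90 = 11/30 per minute.
Filling time = 1 ÷ (11/30) = 30/11 minutes.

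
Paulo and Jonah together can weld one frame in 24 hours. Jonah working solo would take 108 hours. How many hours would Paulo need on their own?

Combined rate is 1/24 per hour.
Known contribution: 1/108 per hour.
So Paulo's rate is 1/24 − 1/108 = 7/216, meaning 216/7 hours alone.

216/7 hours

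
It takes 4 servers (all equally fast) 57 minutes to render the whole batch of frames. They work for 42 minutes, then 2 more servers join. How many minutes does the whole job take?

52 minutes

One server does 1/228 of the job per minute.
After 42 minutes with 4 servers, 14/19 is done (5/19 left).
With 6 servers the rate is 6/228 = 1/38, so the rest takes 5/19 ÷ 1/38 = 10 minutes.
Total = 42 + 10 = 52 minutes.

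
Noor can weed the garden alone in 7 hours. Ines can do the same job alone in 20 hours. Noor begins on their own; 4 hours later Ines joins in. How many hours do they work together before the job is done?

20/9 hours

In the first 4 hours Noor alone does 4/7 of the job, leaving 3/7.
Once everyone is working, combined rate: 1/7 + 1/20 = (20 + 7)/140 = 27/140 per hour.
Remaining 3/7 at 27/140 per hour takes 20/9 hours.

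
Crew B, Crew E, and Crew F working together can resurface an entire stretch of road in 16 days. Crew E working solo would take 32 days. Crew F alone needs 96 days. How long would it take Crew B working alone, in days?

48 days

Combined rate is 1/16 per day.
Known contribution: 1/32 + 1/96 = (3 + 1)/96 = 4/96 = 1/24 per day.
So Crew B's rate is 1/16 − 1/24 = 1/48, meaning 48 days alone.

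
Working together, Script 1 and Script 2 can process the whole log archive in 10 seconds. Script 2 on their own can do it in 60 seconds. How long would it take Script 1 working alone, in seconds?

12 seconds

Combined rate is 1/10 per second.
Known contribution: 1/60 per second.
So Script 1's rate is 1/10 − 1/60 = 1/12, meaning 12 seconds alone.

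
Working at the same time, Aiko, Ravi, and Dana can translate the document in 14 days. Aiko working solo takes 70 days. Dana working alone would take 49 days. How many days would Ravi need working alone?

245/9 days

Combined rate is 1/14 per day.
Known contribution: 1/70 + 1/49 = (7 + 10)/490 = 17/490 per day.
So Ravi's rate is 1/14 − 17/490 = 9/245, meaning 245/9 days alone.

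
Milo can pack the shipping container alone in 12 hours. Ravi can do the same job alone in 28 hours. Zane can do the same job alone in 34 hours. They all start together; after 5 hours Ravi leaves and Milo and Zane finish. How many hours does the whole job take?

51/7 hours

In the first 5 hours the combined rate is 53/357, so 265/357 of the job is done, leaving 92/357.
After Ravi leaves the rate is 23/204 per hour; the remaining 92/357 takes 16/7 hours.
Total = 5 + 16/7 = 51/7 hours.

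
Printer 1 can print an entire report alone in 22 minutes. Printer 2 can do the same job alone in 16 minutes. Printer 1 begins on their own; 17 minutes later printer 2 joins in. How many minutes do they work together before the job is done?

40/19 minutes

In the first 17 minutes printer 1 alone does 17/22 of the job, leaving 5/22.
Once everyone is working, combined rate: 1/22 + 1/16 = (8 + 11)/176 = 19/176 per minute.
Remaining 5/22 at 19/176 per minute takes 40/19 minutes.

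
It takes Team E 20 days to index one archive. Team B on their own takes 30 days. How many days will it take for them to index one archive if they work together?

12 days

Combined rate: 1/20 + 1/30 = (3 + 2)/60 = 5/60 = 1/12 per day.
Time = 1 ÷ (1/12) = 12 days.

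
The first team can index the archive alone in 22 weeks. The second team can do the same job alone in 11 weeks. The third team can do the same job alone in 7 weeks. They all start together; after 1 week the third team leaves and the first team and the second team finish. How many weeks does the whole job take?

In the first 1 week the combined rate is 43/154, so 43/154 of the job is done, leaving 111/154.
After the third team leaves the rate is 3/22 per week; the remaining 111/154 takes 37/7 weeks.
Total = 1 + 37/7 = 44/7 weeks.

44/7 weeks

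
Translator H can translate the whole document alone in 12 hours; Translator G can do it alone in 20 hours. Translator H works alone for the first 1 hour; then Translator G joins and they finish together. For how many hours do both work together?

55/8 hours

In 1 hour Translator H does 1/12 of the job, leaving 11/12.
Translator H and Translator G together work at 2/15 per hour, so finishing takes 11/12 ÷ 2/15 = 55/8 hours.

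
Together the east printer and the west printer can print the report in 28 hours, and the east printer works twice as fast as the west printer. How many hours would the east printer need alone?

42 hours

Let the west printer's rate be r; then the east printer's rate is 2r, so together (2 + 1)r = 3r = 1/28.
Thus r = 1/84 per hour.
The west printer alone: 84 hours; the east printer alone: 42 hours.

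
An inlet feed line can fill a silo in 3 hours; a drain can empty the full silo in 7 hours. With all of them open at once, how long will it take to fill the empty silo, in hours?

Net rate = 1/3 − 1/7 = (7 − 3)/21 = 4/21 per hour.
Filling time = 1 ÷ (4/21) = 21/4 hours.

21/4 hours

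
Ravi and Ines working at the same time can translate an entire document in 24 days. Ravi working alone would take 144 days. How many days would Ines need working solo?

Combined rate is 1/24 per day.
Known contribution: 1/144 per day.
So Ines's rate is 1/24 − 1/144 = 5/144, meaning 144/5 days alone.

144/5 days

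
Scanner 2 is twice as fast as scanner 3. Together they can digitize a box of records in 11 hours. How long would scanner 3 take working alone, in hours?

Let scanner 3's rate be r; then scanner 2's rate is 2r, so together (2 + 1)r = 3r = 1/11.
Thus r = 1/33 per hour.
Scanner 3 alone: 33 hours; scanner 2 alone: 33/2 hours.

33 hours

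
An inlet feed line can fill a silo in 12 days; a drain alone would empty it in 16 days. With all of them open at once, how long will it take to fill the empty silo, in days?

48 days

Net rate = 1/12 − 1/16 = (4 − 3)/48 = 1/48 per day.
Filling time = 1 ÷ (1/48) = 48 days.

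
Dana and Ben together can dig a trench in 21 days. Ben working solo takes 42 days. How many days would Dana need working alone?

42 days

Combined rate is 1/21 per day.
Known contribution: 1/42 per day.
So Dana's rate is 1/21 − 1/42 = 1/42, meaning 42 days alone.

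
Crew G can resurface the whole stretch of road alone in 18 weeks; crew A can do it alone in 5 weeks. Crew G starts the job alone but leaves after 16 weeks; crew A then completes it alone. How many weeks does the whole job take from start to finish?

In 16 weeks crew G does 16/18 = 8/9 of the job, leaving 1/9.
Crew A works at 1/5 per week, so finishing takes 1/9 ÷ 1/5 = 5/9 weeks.
Total time = 16 + 5/9 = 149/9 weeks.

149/9 weeks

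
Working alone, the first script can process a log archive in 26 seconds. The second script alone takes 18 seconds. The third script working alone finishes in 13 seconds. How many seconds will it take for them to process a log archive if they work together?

Combined rate: 1/26 + 1/18 + 1/13 = (9 + 13 + 18)/234 = 40/234 = 20/117 per second.
Time = 1 ÷ (20/117) = 117/20 seconds.

117/20 seconds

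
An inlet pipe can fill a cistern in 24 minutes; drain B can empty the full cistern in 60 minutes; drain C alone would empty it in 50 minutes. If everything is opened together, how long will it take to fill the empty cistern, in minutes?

Net rate = 1/24 − 1/60 − 1/50 = (25 − 10 − 12)/600 = 3/600 = 1/200 per minute.
Filling time = 1 ÷ (1/200) = 200 minutes.

200 minutes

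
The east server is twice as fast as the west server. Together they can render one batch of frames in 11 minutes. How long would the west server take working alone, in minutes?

Let the west server's rate be r; then the east server's rate is 2r, so together (2 + 1)r = 3r = 1/11.
Thus r = 1/33 per minute.
The west server alone: 33 minutes; the east server alone: 33/2 minutes.

33 minutes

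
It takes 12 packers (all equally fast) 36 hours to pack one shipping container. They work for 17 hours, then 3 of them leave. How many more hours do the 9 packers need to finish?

One packer does 1/432 of the job per hour.
After 17 hours with 12 packers, 17/36 is done (19/36 left).
With 9 packers the rate is 9/432 = 1/48, so the rest takes 19/36 ÷ 1/48 = 76/3 hours.

76/3 hours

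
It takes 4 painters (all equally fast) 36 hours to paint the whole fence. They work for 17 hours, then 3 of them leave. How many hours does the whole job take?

93 hours

One painter does 1/144 of the job per hour.
After 17 hours with 4 painters, 17/36 is done (19/36 left).
With 1 painter the rate is 1/144, so the rest takes 19/36 ÷ 1/144 = 76 hours.
Total = 17 + 76 = 93 hours.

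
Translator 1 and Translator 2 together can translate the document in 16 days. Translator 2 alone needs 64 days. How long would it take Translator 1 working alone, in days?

Combined rate is 1/16 per day.
Known contribution: 1/64 per day.
So Translator 1's rate is 1/16 − 1/64 = 3/64, meaning 64/3 days alone.

64/3 days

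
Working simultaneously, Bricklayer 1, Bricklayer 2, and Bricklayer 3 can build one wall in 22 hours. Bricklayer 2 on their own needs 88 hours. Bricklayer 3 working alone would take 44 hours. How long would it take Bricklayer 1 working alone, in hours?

Combined rate is 1/22 per hour.
Known contribution: 1/88 + 1/44 = (1 + 2)/88 = 3/88 per hour.
So Bricklayer 1's rate is 1/22 − 3/88 = 1/88, meaning 88 hours alone.

88 hours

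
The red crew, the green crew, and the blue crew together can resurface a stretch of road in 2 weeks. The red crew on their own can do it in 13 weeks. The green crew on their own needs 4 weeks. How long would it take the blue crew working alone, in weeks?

52/9 weeks

Combined rate is 1/2 per week.
Known contribution: 1/13 + 1/4 = (4 + 13)/52 = 17/52 per week.
So the blue crew's rate is 1/2 − 17/52 = 9/52, meaning 52/9 weeks alone.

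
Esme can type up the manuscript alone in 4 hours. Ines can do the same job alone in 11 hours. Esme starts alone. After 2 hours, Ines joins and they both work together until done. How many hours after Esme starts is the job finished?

52/15 hours

In the first 2 hours Esme alone does 2/4 = 1/2 of the job, leaving 1/2.
Once everyone is working, combined rate: 1/4 + 1/11 = (11 + 4)/44 = 15/44 per hour.
Remaining 1/2 at 15/44 per hour takes 22/15 hours.
Total from the start = 2 + 22/15 = 52/15 hours.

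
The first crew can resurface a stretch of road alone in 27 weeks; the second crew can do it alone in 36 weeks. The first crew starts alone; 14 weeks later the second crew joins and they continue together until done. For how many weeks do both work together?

52/7 weeks

In 14 weeks the first crew does 14/27 of the job, leaving 13/27.
The first crew and the second crew together work at 7/108 per week, so finishing takes 13/27 ÷ 7/108 = 52/7 weeks.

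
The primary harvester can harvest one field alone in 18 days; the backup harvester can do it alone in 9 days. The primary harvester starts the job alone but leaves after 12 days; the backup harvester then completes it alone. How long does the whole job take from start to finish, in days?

In 12 days the primary harvester does 12/18 = 2/3 of the job, leaving 1/3.
The backup harvester works at 1/9 per day, so finishing takes 1/3 ÷ 1/9 = 3 days.
Total time = 12 + 3 = 15 days.

15 days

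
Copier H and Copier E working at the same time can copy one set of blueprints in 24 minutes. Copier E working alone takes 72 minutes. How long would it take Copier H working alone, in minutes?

Combined rate is 1/24 per minute.
Known contribution: 1/72 per minute.
So Copier H's rate is 1/24 − 1/72 = 1/36, meaning 36 minutes alone.

36 minutes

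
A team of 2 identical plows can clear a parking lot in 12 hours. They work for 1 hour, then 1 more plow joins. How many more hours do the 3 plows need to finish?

22/3 hours

One plow does 1/24 of the job per hour.
After 1 hour with 2 plows, 1/12 is done (11/12 left).
With 3 plows the rate is 3/24 = 1/8, so the rest takes 11/12 ÷ 1/8 = 22/3 hours.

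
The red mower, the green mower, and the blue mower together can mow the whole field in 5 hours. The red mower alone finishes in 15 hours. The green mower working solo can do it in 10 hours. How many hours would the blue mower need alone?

30 hours

Combined rate is 1/5 per hour.
Known contribution: 1/15 + 1/10 = (2 + 3)/30 = 5/30 = 1/6 per hour.
So the blue mower's rate is 1/5 − 1/6 = 1/30, meaning 30 hours alone.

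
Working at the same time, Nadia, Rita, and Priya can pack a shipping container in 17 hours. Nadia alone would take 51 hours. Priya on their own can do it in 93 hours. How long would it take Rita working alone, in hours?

Combined rate is 1/17 per hour.
Known contribution: 1/51 + 1/93 = (31 + 17)/1581 = 48/1581 = 16/527 per hour.
So Rita's rate is 1/17 − 16/527 = 15/527, meaning 527/15 hours alone.

527/15 hours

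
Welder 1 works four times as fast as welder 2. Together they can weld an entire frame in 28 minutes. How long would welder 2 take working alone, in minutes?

140 minutes

Let welder 2's rate be r; then welder 1's rate is 4r, so together (4 + 1)r = 5r = 1/28.
Thus r = 1/140 per minute.
Welder 2 alone: 140 minutes; welder 1 alone: 35 minutes.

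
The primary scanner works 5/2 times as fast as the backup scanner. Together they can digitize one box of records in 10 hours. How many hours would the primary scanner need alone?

14 hours

Let the backup scanner's rate be r; then the primary scanner's rate is (5/2)r, so together (5/2 + 1)r = (7/2)r = 1/10.
Thus r = 1/35 per hour.
The backup scanner alone: 35 hours; the primary scanner alone: 14 hours.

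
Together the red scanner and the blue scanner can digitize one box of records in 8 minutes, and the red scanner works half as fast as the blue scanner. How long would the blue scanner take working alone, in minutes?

12 minutes

Let the blue scanner's rate be r; then the red scanner's rate is (1/2)r, so together (1/2 + 1)r = (3/2)r = 1/8.
Thus r = 1/12 per minute.
The blue scanner alone: 12 minutes; the red scanner alone: 24 minutes.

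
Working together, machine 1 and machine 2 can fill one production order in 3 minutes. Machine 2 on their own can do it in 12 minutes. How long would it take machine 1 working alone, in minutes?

Combined rate is 1/3 per minute.
Known contribution: 1/12 per minute.
So machine 1's rate is 1/3 − 1/12 = 1/4, meaning 4 minutes alone.

4 minutes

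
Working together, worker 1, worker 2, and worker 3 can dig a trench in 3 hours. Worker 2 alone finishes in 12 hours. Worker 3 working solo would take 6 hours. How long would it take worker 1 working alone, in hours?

Combined rate is 1/3 per hour.
Known contribution: 1/12 + 1/6 = (1 + 2)/12 = 3/12 = 1/4 per hour.
So worker 1's rate is 1/3 − 1/4 = 1/12, meaning 12 hours alone.

12 hours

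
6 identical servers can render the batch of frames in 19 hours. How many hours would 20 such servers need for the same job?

57/10 hours

Total work is 6·19 = 114 server-hours.
With 20 servers: 114/20 = 57/10 hours.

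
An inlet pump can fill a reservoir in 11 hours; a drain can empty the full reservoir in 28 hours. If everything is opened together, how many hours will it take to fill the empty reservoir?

Net rate = 1/11 − 1/28 = (28 − 11)/308 = 17/308 per hour.
Filling time = 1 ÷ (17/308) = 308/17 hours.

308/17 hours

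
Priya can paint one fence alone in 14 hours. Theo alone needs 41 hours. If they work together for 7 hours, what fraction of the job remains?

Combined rate: 1/14 + 1/41 = (41 + 14)/574 = 55/574 per hour.
In 7 hours they complete 7·55/574 = 55/82 of the job.
So 27/82 remains.

27/82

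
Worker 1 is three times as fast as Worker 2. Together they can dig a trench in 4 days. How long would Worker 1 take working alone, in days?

Let Worker 2's rate be r; then Worker 1's rate is 3r, so together (3 + 1)r = 4r = 1/4.
Thus r = 1/16 per day.
Worker 2 alone: 16 days; Worker 1 alone: 16/3 days.

16/3 days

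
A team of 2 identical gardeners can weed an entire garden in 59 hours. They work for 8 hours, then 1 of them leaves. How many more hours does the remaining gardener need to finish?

One gardener does 1/118 of the job per hour.
After 8 hours with 2 gardeners, 8/59 is done (51/59 left).
With 1 gardener the rate is 1/118, so the rest takes 51/59 ÷ 1/118 = 102 hours.

102 hours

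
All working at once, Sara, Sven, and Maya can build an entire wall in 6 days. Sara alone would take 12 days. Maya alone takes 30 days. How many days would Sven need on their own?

20 days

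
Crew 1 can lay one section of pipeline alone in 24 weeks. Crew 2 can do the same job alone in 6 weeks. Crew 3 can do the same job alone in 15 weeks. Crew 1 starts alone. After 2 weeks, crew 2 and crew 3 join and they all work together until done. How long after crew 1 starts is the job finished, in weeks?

In the first 2 weeks crew 1 alone does 2/24 = 1/12 of the job, leaving 11/12.
Once everyone is working, combined rate: 1/24 + 1/6 + 1/15 = (5 + 20 + 8)/120 = 33/120 = 11/40 per week.
Remaining 11/12 at 11/40 per week takes 10/3 weeks.
Total from the start = 2 + 10/3 = 16/3 weeks.

16/3 weeks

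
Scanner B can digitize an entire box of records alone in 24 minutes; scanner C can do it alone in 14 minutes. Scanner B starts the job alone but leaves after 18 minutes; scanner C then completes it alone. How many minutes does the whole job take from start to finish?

43/2 minutes

In 18 minutes scanner B does 18/24 = 3/4 of the job, leaving 1/4.
Scanner C works at 1/14 per minute, so finishing takes 1/4 ÷ 1/14 = 7/2 minutes.
Total time = 18 + 7/2 = 43/2 minutes.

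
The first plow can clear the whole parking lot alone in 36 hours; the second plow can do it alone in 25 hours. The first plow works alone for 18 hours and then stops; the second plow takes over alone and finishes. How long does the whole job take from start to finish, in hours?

61/2 hours

In 18 hours the first plow does 18/36 = 1/2 of the job, leaving 1/2.
The second plow works at 1/25 per hour, so finishing takes 1/2 ÷ 1/25 = 25/2 hours.
Total time = 18 + 25/2 = 61/2 hours.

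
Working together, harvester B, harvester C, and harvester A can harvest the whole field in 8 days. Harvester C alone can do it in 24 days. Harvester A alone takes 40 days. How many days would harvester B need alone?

120/7 days

Combined rate is 1/8 per day.
Known contribution: 1/24 + 1/40 = (5 + 3)/120 = 8/120 = 1/15 per day.
So harvester B's rate is 1/8 − 1/15 = 7/120, meaning 120/7 days alone.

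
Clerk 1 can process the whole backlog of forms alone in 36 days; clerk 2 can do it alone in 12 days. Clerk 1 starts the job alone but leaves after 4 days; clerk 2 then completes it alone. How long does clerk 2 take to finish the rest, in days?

32/3 days

In 4 days clerk 1 does 4/36 = 1/9 of the job, leaving 8/9.
Clerk 2 works at 1/12 per day, so finishing takes 8/9 ÷ 1/12 = 32/3 days.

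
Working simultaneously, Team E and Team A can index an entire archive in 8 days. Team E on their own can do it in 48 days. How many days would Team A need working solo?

Combined rate is 1/8 per day.
Known contribution: 1/48 per day.
So Team A's rate is 1/8 − 1/48 = 5/48, meaning 48/5 days alone.

48/5 days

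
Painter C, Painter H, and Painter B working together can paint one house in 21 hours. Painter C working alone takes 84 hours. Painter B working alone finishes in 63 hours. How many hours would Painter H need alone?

252/5 hours

Combined rate is 1/21 per hour.
Known contribution: 1/84 + 1/63 = (3 + 4)/252 = 7/252 = 1/36 per hour.
So Painter H's rate is 1/21 − 1/36 = 5/252, meaning 252/5 hours alone.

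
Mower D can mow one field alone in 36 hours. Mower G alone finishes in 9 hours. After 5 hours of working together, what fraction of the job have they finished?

25/36

Combined rate: 1/36 + 1/9 = (1 + 4)/36 = 5/36 per hour.
In 5 hours they complete 5·5/36 = 25/36 of the job.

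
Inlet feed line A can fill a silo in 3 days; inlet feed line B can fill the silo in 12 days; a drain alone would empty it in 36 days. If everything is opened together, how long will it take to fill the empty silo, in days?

Net rate = 1/3 + 1/12 − 1/36 = (12 + 3 − 1)/36 = 14/36 = 7/18 per day.
Filling time = 1 ÷ (7/18) = 18/7 days.

18/7 days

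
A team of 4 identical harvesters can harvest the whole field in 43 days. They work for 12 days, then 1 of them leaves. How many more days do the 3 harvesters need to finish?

124/3 days

One harvester does 1/172 of the job per day.
After 12 days with 4 harvesters, 12/43 is done (31/43 left).
With 3 harvesters the rate is 3/172, so the rest takes 31/43 ÷ 3/172 = 124/3 days.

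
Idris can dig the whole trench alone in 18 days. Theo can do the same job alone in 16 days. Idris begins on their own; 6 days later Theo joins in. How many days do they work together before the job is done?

In the first 6 days Idris alone does 6/18 = 1/3 of the job, leaving 2/3.
Once everyone is working, combined rate: 1/18 + 1/16 = (8 + 9)/144 = 17/144 per day.
Remaining 2/3 at 17/144 per day takes 96/17 days.

96/17 days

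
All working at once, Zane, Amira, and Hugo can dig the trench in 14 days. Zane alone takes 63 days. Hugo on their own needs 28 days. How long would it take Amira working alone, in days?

252/5 days

Combined rate is 1/14 per day.
Known contribution: 1/63 + 1/28 = (4 + 9)/252 = 13/252 per day.
So Amira's rate is 1/14 − 13/252 = 5/252, meaning 252/5 days alone.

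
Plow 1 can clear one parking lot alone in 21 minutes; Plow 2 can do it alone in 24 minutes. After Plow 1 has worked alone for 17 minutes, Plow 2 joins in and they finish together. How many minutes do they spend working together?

In 17 minutes Plow 1 does 17/21 of the job, leaving 4/21.
Plow 1 and Plow 2 together work at 5/56 per minute, so finishing takes 4/21 ÷ 5/56 = 32/15 minutes.

32/15 minutes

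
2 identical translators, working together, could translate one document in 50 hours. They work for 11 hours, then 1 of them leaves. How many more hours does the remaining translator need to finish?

One translator does 1/100 of the job per hour.
After 11 hours with 2 translators, 11/50 is done (39/50 left).
With 1 translator the rate is 1/100, so the rest takes 39/50 ÷ 1/100 = 78 hours.

78 hours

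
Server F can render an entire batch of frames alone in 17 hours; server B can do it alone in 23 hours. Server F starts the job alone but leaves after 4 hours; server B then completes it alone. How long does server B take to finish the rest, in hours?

In 4 hours server F does 4/17 of the job, leaving 13/17.
Server B works at 1/23 per hour, so finishing takes 13/17 ÷ 1/23 = 299/17 hours.

299/17 hours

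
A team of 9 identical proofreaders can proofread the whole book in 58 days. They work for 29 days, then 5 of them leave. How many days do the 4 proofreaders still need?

One proofreader does 1/522 of the job per day.
After 29 days with 9 proofreaders, 1/2 is done (1/2 left).
With 4 proofreaders the rate is 4/522 = 2/261, so the rest takes 1/2 ÷ 2/261 = 261/4 days.

261/4 days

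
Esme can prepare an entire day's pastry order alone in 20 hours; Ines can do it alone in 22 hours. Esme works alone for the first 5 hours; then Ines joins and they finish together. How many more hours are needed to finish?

55/7 hours

In 5 hours Esme does 5/20 = 1/4 of the job, leaving 3/4.
Esme and Ines together work at 21/220 per hour, so finishing takes 3/4 ÷ 21/220 = 55/7 hours.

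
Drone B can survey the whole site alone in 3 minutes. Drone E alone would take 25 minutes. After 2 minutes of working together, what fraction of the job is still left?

19/75

Combined rate: 1/3 + 1/25 = (25 + 3)/75 = 28/75 per minute.
In 2 minutes they complete 2·28/75 = 56/75 of the job.
So 19/75 remains.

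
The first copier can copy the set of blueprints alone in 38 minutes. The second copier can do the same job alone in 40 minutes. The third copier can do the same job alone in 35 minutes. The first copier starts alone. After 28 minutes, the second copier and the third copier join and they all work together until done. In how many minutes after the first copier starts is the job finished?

In the first 28 minutes the first copier alone does 28/38 = 14/19 of the job, leaving 5/19.
Once everyone is working, combined rate: 1/38 + 1/40 + 1/35 = (140 + 133 + 152)/5320 = 425/5320 = 85/1064 per minute.
Remaining 5/19 at 85/1064 per minute takes 56/17 minutes.
Total from the start = 28 + 56/17 = 532/17 minutes.

532/17 minutes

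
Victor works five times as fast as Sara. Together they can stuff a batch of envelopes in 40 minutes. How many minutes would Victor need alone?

Let Sara's rate be r; then Victor's rate is 5r, so together (5 + 1)r = 6r = 1/40.
Thus r = 1/240 per minute.
Sara alone: 240 minutes; Victor alone: 48 minutes.

48 minutes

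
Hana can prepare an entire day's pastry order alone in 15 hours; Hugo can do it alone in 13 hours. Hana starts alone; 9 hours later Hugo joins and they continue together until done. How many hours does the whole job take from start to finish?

In 9 hours Hana does 9/15 = 3/5 of the job, leaving 2/5.
Hana and Hugo together work at 28/195 per hour, so finishing takes 2/5 ÷ 28/195 = 39/14 hours.
Total time = 9 + 39/14 = 165/14 hours.

165/14 hours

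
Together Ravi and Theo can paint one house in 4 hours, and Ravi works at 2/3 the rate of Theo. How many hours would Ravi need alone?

Let Theo's rate be r; then Ravi's rate is (2/3)r, so together (2/3 + 1)r = (5/3)r = 1/4.
Thus r = 3/20 per hour.
Theo alone: 20/3 hours; Ravi alone: 10 hours.

10 hours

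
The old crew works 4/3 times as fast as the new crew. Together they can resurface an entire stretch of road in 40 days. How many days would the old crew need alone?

70 days

Let the new crew's rate be r; then the old crew's rate is (4/3)r, so together (4/3 + 1)r = (7/3)r = 1/40.
Thus r = 3/280 per day.
The new crew alone: 280/3 days; the old crew alone: 70 days.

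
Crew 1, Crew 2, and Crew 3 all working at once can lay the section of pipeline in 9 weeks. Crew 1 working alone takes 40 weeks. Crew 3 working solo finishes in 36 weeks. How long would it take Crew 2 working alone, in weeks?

Combined rate is 1/9 per week.
Known contribution: 1/40 + 1/36 = (9 + 10)/360 = 19/360 per week.
So Crew 2's rate is 1/9 − 19/360 = 7/120, meaning 120/7 weeks alone.

120/7 weeks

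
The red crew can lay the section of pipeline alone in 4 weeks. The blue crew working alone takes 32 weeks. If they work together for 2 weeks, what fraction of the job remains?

7/16

Combined rate: 1/4 + 1/32 = (8 + 1)/32 = 9/32 per week.
In 2 weeks they complete 2·9/32 = 9/16 of the job.
So 7/16 remains.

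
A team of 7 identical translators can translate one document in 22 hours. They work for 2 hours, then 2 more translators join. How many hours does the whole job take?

158/9 hours

One translator does 1/154 of the job per hour.
After 2 hours with 7 translators, 1/11 is done (10/11 left).
With 9 translators the rate is 9/154, so the rest takes 10/11 ÷ 9/154 = 140/9 hours.
Total = 2 + 140/9 = 158/9 hours.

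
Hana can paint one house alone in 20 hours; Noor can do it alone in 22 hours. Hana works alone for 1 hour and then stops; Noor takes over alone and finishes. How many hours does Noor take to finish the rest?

In 1 hour Hana does 1/20 of the job, leaving 19/20.
Noor works at 1/22 per hour, so finishing takes 19/20 ÷ 1/22 = 209/10 hours.

209/10 hours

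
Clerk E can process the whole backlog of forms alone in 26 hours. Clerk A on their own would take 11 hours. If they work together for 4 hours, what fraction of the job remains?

Combined rate: 1/26 + 1/11 = (11 + 26)/286 = 37/286 per hour.
In 4 hours they complete 4·37/286 = 74/143 of the job.
So 69/143 remains.

69/143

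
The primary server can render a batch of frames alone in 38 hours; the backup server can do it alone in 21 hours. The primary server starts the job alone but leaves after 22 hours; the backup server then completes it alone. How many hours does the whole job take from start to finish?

586/19 hours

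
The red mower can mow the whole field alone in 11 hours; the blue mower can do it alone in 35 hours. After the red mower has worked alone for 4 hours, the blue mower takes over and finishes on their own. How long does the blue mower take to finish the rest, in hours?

In 4 hours the red mower does 4/11 of the job, leaving 7/11.
The blue mower works at 1/35 per hour, so finishing takes 7/11 ÷ 1/35 = 245/11 hours.

245/11 hours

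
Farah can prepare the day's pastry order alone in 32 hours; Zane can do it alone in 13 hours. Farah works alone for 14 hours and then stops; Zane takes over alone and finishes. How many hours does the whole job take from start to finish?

341/16 hours

In 14 hours Farah does 14/32 = 7/16 of the job, leaving 9/16.
Zane works at 1/13 per hour, so finishing takes 9/16 ÷ 1/13 = 117/16 hours.
Total time = 14 + 117/16 = 341/16 hours.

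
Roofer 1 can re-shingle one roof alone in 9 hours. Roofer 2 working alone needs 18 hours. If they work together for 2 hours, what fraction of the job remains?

Combined rate: 1/9 + 1/18 = (2 + 1)/18 = 3/18 = 1/6 per hour.
In 2 hours they complete 2·1/6 = 1/3 of the job.
So 2/3 remains.

2/3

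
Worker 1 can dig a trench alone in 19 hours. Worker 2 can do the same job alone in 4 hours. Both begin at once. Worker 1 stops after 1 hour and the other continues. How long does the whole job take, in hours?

72/19 hours

In the first 1 hour the combined rate is 23/76, so 23/76 of the job is done, leaving 53/76.
After worker 1 leaves the rate is 1/4 per hour; the remaining 53/76 takes 53/19 hours.
Total = 1 + 53/19 = 72/19 hours.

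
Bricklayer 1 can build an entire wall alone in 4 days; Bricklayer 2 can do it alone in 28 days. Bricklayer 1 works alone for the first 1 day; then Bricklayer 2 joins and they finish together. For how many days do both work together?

21/8 days

In 1 day Bricklayer 1 does 1/4 of the job, leaving 3/4.
Bricklayer 1 and Bricklayer 2 together work at 2/7 per day, so finishing takes 3/4 ÷ 2/7 = 21/8 days.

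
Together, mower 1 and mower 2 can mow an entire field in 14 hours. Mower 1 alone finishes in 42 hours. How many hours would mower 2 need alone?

Combined rate is 1/14 per hour.
Known contribution: 1/42 per hour.
So mower 2's rate is 1/14 − 1/42 = 1/21, meaning 21 hours alone.

21 hours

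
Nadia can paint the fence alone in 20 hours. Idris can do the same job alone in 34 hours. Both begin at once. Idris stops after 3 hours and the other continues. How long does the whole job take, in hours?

310/17 hours

In the first 3 hours the combined rate is 27/340, so 81/340 of the job is done, leaving 259/340.
After Idris leaves the rate is 1/20 per hour; the remaining 259/340 takes 259/17 hours.
Total = 3 + 259/17 = 310/17 hours.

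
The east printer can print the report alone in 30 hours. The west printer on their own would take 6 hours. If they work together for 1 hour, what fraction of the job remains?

Combined rate: 1/30 + 1/6 = (1 + 5)/30 = 6/30 = 1/5 per hour.
In 1 hour they complete 1·1/5 = 1/5 of the job.
So 4/5 remains.

4/5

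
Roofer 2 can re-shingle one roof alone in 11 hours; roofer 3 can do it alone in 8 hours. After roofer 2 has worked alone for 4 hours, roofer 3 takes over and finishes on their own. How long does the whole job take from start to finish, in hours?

In 4 hours roofer 2 does 4/11 of the job, leaving 7/11.
Roofer 3 works at 1/8 per hour, so finishing takes 7/11 ÷ 1/8 = 56/11 hours.
Total time = 4 + 56/11 = 100/11 hours.

100/11 hours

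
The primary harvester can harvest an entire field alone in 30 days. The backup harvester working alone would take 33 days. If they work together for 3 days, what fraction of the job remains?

89/110

Combined rate: 1/30 + 1/33 = (11 + 10)/330 = 21/330 = 7/110 per day.
In 3 days they complete 3·7/110 = 21/110 of the job.
So 89/110 remains.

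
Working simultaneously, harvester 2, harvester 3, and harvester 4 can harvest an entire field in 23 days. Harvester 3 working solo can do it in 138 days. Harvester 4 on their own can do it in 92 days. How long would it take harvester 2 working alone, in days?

276/7 days

Combined rate is 1/23 per day.
Known contribution: 1/138 + 1/92 = (2 + 3)/276 = 5/276 per day.
So harvester 2's rate is 1/23 − 5/276 = 7/276, meaning 276/7 days alone.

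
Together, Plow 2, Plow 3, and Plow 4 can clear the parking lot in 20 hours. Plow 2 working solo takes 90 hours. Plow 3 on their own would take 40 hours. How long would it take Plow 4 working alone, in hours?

72 hours

Combined rate is 1/20 per hour.
Known contribution: 1/90 + 1/40 = (4 + 9)/360 = 13/360 per hour.
So Plow 4's rate is 1/20 − 13/360 = 1/72, meaning 72 hours alone.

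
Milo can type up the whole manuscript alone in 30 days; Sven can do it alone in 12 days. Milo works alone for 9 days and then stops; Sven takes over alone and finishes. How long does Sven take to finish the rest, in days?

42/5 days

In 9 days Milo does 9/30 = 3/10 of the job, leaving 7/10.
Sven works at 1/12 per day, so finishing takes 7/10 ÷ 1/12 = 42/5 days.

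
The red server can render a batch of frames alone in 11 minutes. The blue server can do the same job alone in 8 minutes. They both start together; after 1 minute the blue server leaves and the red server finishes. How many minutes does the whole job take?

77/8 minutes

In the first 1 minute the combined rate is 19/88, so 19/88 of the job is done, leaving 69/88.
After the blue server leaves the rate is 1/11 per minute; the remaining 69/88 takes 69/8 minutes.
Total = 1 + 69/8 = 77/8 minutes.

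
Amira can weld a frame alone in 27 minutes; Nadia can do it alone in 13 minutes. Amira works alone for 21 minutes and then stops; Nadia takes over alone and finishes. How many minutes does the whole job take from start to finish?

215/9 minutes

In 21 minutes Amira does 21/27 = 7/9 of the job, leaving 2/9.
Nadia works at 1/13 per minute, so finishing takes 2/9 ÷ 1/13 = 26/9 minutes.
Total time = 21 + 26/9 = 215/9 minutes.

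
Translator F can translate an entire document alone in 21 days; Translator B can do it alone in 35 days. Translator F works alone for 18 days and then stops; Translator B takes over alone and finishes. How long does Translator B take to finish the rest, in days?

In 18 days Translator F does 18/21 = 6/7 of the job, leaving 1/7.
Translator B works at 1/35 per day, so finishing takes 1/7 ÷ 1/35 = 5 days.

5 days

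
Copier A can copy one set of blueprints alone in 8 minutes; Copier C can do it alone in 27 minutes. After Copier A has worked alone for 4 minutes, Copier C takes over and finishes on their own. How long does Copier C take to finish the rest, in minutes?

In 4 minutes Copier A does 4/8 = 1/2 of the job, leaving 1/2.
Copier C works at 1/27 per minute, so finishing takes 1/2 ÷ 1/27 = 27/2 minutes.

27/2 minutes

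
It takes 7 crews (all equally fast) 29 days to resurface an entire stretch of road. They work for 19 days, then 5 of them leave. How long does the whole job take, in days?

54 days

One crew does 1/203 of the job per day.
After 19 days with 7 crews, 19/29 is done (10/29 left).
With 2 crews the rate is 2/203, so the rest takes 10/29 ÷ 2/203 = 35 days.
Total = 19 + 35 = 54 days.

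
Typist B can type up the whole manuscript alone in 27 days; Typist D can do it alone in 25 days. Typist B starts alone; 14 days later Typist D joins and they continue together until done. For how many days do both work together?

25/4 days

In 14 days Typist B does 14/27 of the job, leaving 13/27.
Typist B and Typist D together work at 52/675 per day, so finishing takes 13/27 ÷ 52/675 = 25/4 days.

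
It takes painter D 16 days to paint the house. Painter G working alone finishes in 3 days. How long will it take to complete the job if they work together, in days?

Combined rate: 1/16 + 1/3 = (3 + 16)/48 = 19/48 per day.
Time = 1 ÷ (19/48) = 48/19 days.

48/19 days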